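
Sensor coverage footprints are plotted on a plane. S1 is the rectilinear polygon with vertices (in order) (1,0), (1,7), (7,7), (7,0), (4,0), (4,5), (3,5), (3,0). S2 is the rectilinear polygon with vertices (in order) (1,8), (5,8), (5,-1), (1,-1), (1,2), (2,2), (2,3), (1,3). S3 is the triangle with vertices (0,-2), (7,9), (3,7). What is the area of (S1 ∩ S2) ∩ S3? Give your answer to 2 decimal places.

|S1 ∩ S2| = 22.
|(S1 ∩ S2) ∩ S3| = 9.08.

9.08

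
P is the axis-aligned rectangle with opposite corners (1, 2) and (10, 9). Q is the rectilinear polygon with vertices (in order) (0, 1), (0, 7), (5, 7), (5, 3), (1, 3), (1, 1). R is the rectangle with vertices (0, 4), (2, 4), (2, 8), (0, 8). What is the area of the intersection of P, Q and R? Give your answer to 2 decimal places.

3.00

The intersection is the polygon with vertices (2,7), (2,4), (1,4), (1,7).
By the shoelace formula its area is 3.00.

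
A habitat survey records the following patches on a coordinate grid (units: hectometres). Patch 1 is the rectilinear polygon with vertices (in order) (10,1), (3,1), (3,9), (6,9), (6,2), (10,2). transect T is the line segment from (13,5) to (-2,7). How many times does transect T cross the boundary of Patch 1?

2

The segment meets the boundary at (3,6.333), (6,5.933).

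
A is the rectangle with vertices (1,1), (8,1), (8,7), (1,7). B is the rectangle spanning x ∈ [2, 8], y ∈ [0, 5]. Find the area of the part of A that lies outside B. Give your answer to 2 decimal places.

18.00

|A∩B|: x∈[2,8], y∈[1,5] → 6·4 = 24.
|A| = 42.
|A ∖ B| = |A| − |A∩B| = 42 − 24 = 18.00.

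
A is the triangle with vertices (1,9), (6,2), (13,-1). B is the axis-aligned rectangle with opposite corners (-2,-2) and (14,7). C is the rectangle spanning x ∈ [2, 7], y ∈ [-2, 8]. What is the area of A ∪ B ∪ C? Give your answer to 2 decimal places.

By inclusion–exclusion:
Individual areas: |A| = 17, |B| = 144, |C| = 50.
|A∩B| = 16.0286.
|A∩C| = 9.4143.
|B∩C|: x∈[2,7], y∈[-2,7] → 5·9 = 45.
|A∩B∩C| = 8.7429.
|A ∪ B ∪ C| = 211 − 70.4429 + 8.7429 = 149.30.

149.30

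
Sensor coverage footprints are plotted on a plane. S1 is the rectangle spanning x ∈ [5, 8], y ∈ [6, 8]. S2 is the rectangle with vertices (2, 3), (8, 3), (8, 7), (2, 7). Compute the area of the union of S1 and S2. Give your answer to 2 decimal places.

27.00

By inclusion–exclusion:
Individual areas: |S1| = 6, |S2| = 24.
|S1∩S2|: x∈[5,8], y∈[6,7] → 3·1 = 3.
|S1 ∪ S2| = 30 − 3 = 27.00.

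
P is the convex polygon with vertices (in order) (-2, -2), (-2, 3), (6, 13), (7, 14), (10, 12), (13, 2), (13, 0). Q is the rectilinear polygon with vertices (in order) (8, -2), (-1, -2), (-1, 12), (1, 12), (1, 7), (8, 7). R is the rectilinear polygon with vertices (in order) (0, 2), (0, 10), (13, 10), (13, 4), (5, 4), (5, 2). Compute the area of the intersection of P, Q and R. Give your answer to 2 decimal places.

The intersection is the polygon with vertices (8,7), (8,4), (5,4), (5,2), (0,2), (0,5.5), (1.2,7).
By the shoelace formula its area is 33.10.

33.10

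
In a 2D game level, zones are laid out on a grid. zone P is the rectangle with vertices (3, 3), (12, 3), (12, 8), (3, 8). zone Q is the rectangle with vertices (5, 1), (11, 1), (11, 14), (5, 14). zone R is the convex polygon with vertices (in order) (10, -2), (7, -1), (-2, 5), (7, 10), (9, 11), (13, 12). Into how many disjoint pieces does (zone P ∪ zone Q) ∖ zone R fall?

4

(zone P ∪ zone Q) ∖ zone R splits into 4 disjoint pieces (area 2.0119, area 0.2976, area 0.0444, area 21.6111).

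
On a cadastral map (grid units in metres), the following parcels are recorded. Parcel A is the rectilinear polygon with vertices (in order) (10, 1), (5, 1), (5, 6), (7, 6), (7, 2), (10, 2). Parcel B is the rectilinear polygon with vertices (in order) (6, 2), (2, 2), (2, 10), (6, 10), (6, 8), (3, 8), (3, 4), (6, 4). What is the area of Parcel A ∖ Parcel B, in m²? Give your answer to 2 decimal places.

|Parcel A| = 13, |Parcel A∩Parcel B| = 2.
|Parcel A ∖ Parcel B| = |Parcel A| − |Parcel A∩Parcel B| = 13 − 2 = 11.00.

11.00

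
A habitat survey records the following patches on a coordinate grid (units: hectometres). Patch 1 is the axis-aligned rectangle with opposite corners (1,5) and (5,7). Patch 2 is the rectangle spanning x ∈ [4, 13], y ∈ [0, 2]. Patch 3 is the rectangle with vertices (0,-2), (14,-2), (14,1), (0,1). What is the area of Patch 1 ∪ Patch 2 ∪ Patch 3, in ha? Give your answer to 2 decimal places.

By inclusion–exclusion:
Individual areas: |Patch 1| = 8, |Patch 2| = 18, |Patch 3| = 42.
|Patch 1∩Patch 2| = 0 (no overlap).
|Patch 1∩Patch 3| = 0 (no overlap).
|Patch 2∩Patch 3|: x∈[4,13], y∈[0,1] → 9·1 = 9.
|Patch 1∩Patch 2∩Patch 3| = 0.
|Patch 1 ∪ Patch 2 ∪ Patch 3| = 68 − 9 + 0 = 59.00.

59.00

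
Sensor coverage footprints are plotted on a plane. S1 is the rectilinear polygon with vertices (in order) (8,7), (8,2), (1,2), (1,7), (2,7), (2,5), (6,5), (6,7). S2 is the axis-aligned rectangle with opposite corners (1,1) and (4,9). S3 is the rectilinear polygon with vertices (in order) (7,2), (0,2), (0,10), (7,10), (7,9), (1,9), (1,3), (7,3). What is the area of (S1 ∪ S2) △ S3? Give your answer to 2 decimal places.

48.00

|S1 ∪ S2| = 40.
|(S1 ∪ S2) ∩ S3| = 6.
|(S1 ∪ S2) △ S3| = 40 + 20 − 12 = 48.00.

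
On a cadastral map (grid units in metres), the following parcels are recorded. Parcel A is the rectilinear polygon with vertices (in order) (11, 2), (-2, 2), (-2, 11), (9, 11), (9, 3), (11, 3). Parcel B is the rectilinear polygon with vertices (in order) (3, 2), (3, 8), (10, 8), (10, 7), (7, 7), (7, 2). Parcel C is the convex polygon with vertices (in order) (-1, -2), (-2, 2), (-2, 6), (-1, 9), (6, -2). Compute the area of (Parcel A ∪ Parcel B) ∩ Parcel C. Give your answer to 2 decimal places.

The region (Parcel A ∪ Parcel B) ∩ Parcel C is the polygon with vertices (3,2), (-2,2), (-2,6), (-1,9), (3.454,2).
By the shoelace formula its area is 21.09.

21.09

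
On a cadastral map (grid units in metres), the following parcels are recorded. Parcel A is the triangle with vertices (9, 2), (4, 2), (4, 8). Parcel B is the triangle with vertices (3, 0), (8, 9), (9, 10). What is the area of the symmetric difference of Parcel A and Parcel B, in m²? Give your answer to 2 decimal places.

|Parcel A| = 15, |Parcel B| = 2, |Parcel A∩Parcel B| = 0.5672.
|Parcel A △ Parcel B| = |Parcel A| + |Parcel B| − 2·|Parcel A∩Parcel B| = 15 + 2 − 1.1345 = 15.87.

15.87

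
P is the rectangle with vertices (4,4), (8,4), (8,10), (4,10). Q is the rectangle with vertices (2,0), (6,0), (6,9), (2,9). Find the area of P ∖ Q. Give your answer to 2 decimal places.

14.00

|P∩Q|: x∈[4,6], y∈[4,9] → 2·5 = 10.
|P| = 24.
|P ∖ Q| = |P| − |P∩Q| = 24 − 10 = 14.00.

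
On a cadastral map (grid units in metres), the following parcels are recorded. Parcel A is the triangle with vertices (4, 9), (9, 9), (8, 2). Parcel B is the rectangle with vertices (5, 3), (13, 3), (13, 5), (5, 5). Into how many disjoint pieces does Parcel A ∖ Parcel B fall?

2

Parcel A ∖ Parcel B splits into 2 disjoint pieces (area 14.2857, area 0.3571).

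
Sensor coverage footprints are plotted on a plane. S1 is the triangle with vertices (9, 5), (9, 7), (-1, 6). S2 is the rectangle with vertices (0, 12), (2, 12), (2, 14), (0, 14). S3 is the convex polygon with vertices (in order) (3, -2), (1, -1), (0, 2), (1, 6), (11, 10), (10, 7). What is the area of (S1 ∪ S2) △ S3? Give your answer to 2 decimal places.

55.79

|S1 ∪ S2| = 14.
|(S1 ∪ S2) ∩ S3| = 9.3541.
|(S1 ∪ S2) △ S3| = 14 + 60.5 − 18.7082 = 55.79.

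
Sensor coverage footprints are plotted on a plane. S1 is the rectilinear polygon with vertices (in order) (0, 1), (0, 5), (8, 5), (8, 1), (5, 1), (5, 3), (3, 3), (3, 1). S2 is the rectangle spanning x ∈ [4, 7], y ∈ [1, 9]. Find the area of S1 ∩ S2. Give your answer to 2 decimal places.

10.00

The intersection is the polygon with vertices (7,5), (7,1), (5,1), (5,3), (4,3), (4,5).
By the shoelace formula its area is 10.00.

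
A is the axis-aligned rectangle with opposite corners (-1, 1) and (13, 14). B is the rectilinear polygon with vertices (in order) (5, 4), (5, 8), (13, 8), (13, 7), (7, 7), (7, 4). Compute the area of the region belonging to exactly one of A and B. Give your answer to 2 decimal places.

|A| = 182, |B| = 14, |A∩B| = 14.
|A △ B| = |A| + |B| − 2·|A∩B| = 182 + 14 − 28 = 168.00.

168.00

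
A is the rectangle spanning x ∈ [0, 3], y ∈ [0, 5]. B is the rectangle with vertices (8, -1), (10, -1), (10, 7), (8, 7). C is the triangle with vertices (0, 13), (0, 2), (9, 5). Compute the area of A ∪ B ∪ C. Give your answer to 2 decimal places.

By inclusion–exclusion:
Individual areas: |A| = 15, |B| = 16, |C| = 49.5.
|A∩B| = 0 (no overlap).
|A∩C| = 7.5.
|B∩C| = 0.6111.
|A∩B∩C| = 0.
|A ∪ B ∪ C| = 80.5 − 8.1111 + 0 = 72.39.

72.39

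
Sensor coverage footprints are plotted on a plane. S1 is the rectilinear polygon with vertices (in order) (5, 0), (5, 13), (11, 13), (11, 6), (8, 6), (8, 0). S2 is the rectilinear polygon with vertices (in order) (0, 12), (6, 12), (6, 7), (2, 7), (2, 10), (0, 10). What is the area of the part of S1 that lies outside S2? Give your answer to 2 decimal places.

|S1| = 60, |S1∩S2| = 5.
|S1 ∖ S2| = |S1| − |S1∩S2| = 60 − 5 = 55.00.

55.00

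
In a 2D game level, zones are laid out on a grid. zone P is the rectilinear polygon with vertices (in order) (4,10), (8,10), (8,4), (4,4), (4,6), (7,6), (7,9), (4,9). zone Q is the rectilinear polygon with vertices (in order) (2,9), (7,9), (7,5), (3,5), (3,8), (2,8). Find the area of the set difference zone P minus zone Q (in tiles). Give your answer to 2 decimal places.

|zone P| = 15, |zone P∩zone Q| = 3.
|zone P ∖ zone Q| = |zone P| − |zone P∩zone Q| = 15 − 3 = 12.00.

12.00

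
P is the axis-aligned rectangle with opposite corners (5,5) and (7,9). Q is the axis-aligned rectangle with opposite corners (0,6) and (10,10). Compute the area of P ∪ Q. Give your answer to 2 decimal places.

42.00

By inclusion–exclusion:
Individual areas: |P| = 8, |Q| = 40.
|P∩Q|: x∈[5,7], y∈[6,9] → 2·3 = 6.
|P ∪ Q| = 48 − 6 = 42.00.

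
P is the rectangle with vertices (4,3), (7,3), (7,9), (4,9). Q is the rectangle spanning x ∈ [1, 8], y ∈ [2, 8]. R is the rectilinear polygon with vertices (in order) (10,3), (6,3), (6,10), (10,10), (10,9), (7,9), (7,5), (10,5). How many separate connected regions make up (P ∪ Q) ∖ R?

(P ∪ Q) ∖ R splits into 2 disjoint pieces (area 34, area 3).

2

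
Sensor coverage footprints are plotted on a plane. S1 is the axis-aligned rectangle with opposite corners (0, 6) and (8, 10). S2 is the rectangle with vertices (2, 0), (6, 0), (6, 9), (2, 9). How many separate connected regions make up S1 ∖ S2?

S1 ∖ S2 is a single connected region.

1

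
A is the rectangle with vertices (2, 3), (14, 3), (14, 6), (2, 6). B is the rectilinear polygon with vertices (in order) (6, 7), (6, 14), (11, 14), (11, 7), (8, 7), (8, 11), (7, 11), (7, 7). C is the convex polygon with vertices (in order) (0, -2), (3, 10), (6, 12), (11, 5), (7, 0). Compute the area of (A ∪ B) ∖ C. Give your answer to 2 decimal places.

35.93

|A ∪ B| = 67.
|(A ∪ B) ∩ C| = 31.0714.
|(A ∪ B) ∖ C| = 67 − 31.0714 = 35.93.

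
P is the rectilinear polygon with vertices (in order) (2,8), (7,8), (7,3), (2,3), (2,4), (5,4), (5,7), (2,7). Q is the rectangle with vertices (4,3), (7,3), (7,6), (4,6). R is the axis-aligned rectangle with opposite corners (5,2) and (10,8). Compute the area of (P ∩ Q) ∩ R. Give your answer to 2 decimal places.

6.00

The region (P ∩ Q) ∩ R is the polygon with vertices (5,3), (5,4), (5,6), (7,6), (7,3).
By the shoelace formula its area is 6.00.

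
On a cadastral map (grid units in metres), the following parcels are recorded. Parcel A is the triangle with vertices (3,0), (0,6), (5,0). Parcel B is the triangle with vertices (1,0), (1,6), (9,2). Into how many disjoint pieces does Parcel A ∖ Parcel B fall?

2

Parcel A ∖ Parcel B splits into 2 disjoint pieces (area 1.2107, area 0.4).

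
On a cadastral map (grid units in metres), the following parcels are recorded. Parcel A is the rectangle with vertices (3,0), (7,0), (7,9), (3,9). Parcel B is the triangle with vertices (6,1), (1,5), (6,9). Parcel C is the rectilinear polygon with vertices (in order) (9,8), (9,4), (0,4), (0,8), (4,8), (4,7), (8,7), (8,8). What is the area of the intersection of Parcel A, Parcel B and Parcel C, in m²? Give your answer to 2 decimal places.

9.00

The intersection is the polygon with vertices (4,7.4), (4,7), (6,7), (6,4), (3,4), (3,6.6).
By the shoelace formula its area is 9.00.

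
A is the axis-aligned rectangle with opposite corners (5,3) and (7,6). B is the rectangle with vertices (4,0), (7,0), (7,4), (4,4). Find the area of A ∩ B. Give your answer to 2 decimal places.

|A∩B|: x∈[5,7], y∈[3,4] → 2·1 = 2.

2.00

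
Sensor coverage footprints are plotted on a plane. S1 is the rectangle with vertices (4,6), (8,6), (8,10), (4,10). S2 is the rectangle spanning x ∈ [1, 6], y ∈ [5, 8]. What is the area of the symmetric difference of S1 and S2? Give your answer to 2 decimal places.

23.00

|S1∩S2|: x∈[4,6], y∈[6,8] → 2·2 = 4.
|S1 △ S2| = |S1| + |S2| − 2·|S1∩S2| = 16 + 15 − 8 = 23.00.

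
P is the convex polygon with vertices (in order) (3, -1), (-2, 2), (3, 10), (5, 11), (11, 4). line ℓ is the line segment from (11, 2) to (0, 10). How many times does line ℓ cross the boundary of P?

The segment meets the boundary at (2.062,8.5), (9.521,3.076).

2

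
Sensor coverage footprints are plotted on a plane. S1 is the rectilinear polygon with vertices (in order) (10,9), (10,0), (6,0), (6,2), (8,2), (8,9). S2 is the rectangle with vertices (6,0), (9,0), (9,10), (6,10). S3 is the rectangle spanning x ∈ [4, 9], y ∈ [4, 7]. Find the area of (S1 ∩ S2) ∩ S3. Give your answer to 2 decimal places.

The region (S1 ∩ S2) ∩ S3 is the polygon with vertices (8,7), (9,7), (9,4), (8,4).
By the shoelace formula its area is 3.00.

3.00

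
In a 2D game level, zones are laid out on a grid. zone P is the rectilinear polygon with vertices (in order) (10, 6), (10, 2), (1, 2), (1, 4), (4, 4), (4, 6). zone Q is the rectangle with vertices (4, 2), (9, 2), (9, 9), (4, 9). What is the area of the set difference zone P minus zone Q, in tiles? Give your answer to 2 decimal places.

10.00

|zone P| = 30, |zone P∩zone Q| = 20.
|zone P ∖ zone Q| = |zone P| − |zone P∩zone Q| = 30 − 20 = 10.00.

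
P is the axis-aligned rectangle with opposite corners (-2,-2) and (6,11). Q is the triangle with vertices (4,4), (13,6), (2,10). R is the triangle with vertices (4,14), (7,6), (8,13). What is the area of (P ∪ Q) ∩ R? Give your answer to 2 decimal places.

2.38

|P ∪ Q| = 118.3535.
|(P ∪ Q) ∩ R| = 2.38.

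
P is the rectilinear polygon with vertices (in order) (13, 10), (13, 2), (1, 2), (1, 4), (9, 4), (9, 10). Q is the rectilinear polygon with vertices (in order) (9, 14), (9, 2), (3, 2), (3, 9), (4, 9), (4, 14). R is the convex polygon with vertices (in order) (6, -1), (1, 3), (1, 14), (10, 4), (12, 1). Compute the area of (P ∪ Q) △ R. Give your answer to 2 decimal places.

|P ∪ Q| = 103.
|(P ∪ Q) ∩ R| = 43.7083.
|(P ∪ Q) △ R| = 103 + 81 − 87.4167 = 96.58.

96.58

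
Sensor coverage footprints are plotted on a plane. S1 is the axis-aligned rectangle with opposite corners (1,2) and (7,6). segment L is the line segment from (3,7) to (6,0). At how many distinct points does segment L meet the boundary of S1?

The segment meets the boundary at (5.143,2), (3.429,6).

2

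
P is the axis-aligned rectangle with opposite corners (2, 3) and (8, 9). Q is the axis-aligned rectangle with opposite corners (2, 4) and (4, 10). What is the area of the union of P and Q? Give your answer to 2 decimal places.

By inclusion–exclusion:
Individual areas: |P| = 36, |Q| = 12.
|P∩Q|: x∈[2,4], y∈[4,9] → 2·5 = 10.
|P ∪ Q| = 48 − 10 = 38.00.

38.00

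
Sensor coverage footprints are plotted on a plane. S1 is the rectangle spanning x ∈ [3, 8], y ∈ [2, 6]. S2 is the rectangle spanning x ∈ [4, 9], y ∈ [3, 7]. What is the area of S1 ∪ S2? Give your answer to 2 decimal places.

28.00

By inclusion–exclusion:
Individual areas: |S1| = 20, |S2| = 20.
|S1∩S2|: x∈[4,8], y∈[3,6] → 4·3 = 12.
|S1 ∪ S2| = 40 − 12 = 28.00.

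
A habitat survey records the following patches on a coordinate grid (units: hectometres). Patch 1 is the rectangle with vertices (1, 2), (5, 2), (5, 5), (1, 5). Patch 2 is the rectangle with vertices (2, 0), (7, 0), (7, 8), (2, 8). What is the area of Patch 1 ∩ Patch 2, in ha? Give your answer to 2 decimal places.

|Patch 1∩Patch 2|: x∈[2,5], y∈[2,5] → 3·3 = 9.

9.00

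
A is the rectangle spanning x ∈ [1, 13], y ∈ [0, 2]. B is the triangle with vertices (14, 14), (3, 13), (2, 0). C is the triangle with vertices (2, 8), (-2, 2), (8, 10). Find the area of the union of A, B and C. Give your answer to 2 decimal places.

By inclusion–exclusion:
Individual areas: |A| = 24, |B| = 71, |C| = 14.
|A∩B| = 1.5604.
|A∩C| = 0.
|B∩C| = 6.9819.
|A∩B∩C| = 0.
|A ∪ B ∪ C| = 109 − 8.5423 + 0 = 100.46.

100.46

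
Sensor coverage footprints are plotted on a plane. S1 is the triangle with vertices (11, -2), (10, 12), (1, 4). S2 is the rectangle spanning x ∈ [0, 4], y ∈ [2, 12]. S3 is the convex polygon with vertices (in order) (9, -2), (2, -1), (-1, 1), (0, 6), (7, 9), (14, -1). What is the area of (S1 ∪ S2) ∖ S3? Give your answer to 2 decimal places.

|S1 ∪ S2| = 100.3.
|(S1 ∪ S2) ∩ S3| = 65.9737.
|(S1 ∪ S2) ∖ S3| = 100.3 − 65.9737 = 34.33.

34.33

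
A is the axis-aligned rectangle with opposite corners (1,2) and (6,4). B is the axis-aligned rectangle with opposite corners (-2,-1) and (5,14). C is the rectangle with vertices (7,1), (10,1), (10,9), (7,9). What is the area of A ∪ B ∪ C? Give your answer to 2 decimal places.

131.00

By inclusion–exclusion:
Individual areas: |A| = 10, |B| = 105, |C| = 24.
|A∩B|: x∈[1,5], y∈[2,4] → 4·2 = 8.
|A∩C| = 0 (no overlap).
|B∩C| = 0 (no overlap).
|A∩B∩C| = 0.
|A ∪ B ∪ C| = 139 − 8 + 0 = 131.00.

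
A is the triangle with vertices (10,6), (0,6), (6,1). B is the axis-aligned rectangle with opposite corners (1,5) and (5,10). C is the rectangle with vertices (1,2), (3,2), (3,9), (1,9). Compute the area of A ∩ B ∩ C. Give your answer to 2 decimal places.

1.98

The intersection is the polygon with vertices (1.2,5), (1,5.167), (1,6), (3,6), (3,5).
By the shoelace formula its area is 1.98.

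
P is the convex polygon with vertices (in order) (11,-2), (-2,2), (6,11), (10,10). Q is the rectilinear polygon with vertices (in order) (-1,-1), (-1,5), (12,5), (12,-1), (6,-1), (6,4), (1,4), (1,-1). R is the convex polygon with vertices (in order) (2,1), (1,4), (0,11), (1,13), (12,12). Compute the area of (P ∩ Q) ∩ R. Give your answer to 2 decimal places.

The region (P ∩ Q) ∩ R is the polygon with vertices (1,4), (0.857,5), (5.636,5), (4.727,4).
By the shoelace formula its area is 4.25.

4.25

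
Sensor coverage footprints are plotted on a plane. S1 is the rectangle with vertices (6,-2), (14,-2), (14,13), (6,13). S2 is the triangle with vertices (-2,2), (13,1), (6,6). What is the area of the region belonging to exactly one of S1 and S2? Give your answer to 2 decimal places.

122.27

|S1| = 120, |S2| = 34, |S1∩S2| = 15.8667.
|S1 △ S2| = |S1| + |S2| − 2·|S1∩S2| = 120 + 34 − 31.7333 = 122.27.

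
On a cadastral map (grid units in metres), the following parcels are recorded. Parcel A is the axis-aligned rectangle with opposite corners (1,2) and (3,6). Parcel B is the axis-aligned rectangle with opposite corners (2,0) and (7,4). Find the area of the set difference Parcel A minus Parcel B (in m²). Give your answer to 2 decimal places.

6.00

|Parcel A∩Parcel B|: x∈[2,3], y∈[2,4] → 1·2 = 2.
|Parcel A| = 8.
|Parcel A ∖ Parcel B| = |Parcel A| − |Parcel A∩Parcel B| = 8 − 2 = 6.00.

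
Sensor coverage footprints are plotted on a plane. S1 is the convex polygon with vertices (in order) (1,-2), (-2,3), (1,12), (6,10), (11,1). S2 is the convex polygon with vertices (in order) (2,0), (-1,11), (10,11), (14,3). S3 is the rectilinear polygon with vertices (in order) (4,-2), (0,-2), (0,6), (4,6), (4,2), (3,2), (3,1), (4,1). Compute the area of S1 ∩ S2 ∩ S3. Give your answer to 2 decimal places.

15.41

The intersection is the polygon with vertices (2,0), (0.364,6), (4,6), (4,2), (3,2), (3,1), (4,1), (4,0.5).
By the shoelace formula its area is 15.41.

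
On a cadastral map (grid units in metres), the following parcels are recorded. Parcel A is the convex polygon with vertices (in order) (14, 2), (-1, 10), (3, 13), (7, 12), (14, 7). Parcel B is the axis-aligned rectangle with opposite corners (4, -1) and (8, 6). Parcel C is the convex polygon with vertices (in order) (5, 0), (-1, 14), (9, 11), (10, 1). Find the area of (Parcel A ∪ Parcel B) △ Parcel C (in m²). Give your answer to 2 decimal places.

|Parcel A ∪ Parcel B| = 99.9.
|(Parcel A ∪ Parcel B) ∩ Parcel C| = 65.4181.
|(Parcel A ∪ Parcel B) △ Parcel C| = 99.9 + 86.5 − 130.8362 = 55.56.

55.56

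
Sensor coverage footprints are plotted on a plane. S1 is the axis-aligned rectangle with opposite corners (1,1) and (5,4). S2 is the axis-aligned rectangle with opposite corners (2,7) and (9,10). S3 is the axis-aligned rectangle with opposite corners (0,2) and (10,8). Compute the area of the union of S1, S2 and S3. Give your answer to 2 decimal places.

78.00

By inclusion–exclusion:
Individual areas: |S1| = 12, |S2| = 21, |S3| = 60.
|S1∩S2| = 0 (no overlap).
|S1∩S3|: x∈[1,5], y∈[2,4] → 4·2 = 8.
|S2∩S3|: x∈[2,9], y∈[7,8] → 7·1 = 7.
|S1∩S2∩S3| = 0.
|S1 ∪ S2 ∪ S3| = 93 − 15 + 0 = 78.00.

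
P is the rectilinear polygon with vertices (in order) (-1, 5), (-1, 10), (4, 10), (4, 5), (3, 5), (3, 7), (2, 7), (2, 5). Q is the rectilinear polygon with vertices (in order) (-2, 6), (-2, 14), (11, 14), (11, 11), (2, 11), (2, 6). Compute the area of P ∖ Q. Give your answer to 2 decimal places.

11.00

|P| = 23, |P∩Q| = 12.
|P ∖ Q| = |P| − |P∩Q| = 23 − 12 = 11.00.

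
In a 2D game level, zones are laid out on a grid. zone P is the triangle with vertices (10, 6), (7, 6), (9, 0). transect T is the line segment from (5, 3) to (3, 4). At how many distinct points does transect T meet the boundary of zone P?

The segment lies entirely outside zone P and never meets its boundary.

0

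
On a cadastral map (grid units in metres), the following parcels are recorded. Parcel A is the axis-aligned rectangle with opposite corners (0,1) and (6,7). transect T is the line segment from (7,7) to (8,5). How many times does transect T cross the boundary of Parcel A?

0

The segment lies entirely outside Parcel A and never meets its boundary.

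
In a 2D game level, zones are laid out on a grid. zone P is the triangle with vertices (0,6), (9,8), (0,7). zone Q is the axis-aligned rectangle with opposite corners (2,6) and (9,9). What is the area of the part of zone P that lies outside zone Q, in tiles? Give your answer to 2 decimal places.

1.78

|zone P| = 4.5, |zone P∩zone Q| = 2.7222.
|zone P ∖ zone Q| = |zone P| − |zone P∩zone Q| = 4.5 − 2.7222 = 1.78.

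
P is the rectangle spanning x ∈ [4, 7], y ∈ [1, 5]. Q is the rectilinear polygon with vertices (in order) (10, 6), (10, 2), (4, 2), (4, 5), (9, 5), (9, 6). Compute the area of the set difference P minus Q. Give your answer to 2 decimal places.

|P| = 12, |P∩Q| = 9.
|P ∖ Q| = |P| − |P∩Q| = 12 − 9 = 3.00.

3.00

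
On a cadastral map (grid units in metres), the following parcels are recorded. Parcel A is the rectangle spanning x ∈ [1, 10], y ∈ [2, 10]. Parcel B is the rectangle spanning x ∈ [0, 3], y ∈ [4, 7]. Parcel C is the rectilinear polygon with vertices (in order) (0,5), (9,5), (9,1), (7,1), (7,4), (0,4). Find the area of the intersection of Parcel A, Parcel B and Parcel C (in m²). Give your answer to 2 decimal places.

The intersection is the polygon with vertices (3,4), (1,4), (1,5), (3,5).
By the shoelace formula its area is 2.00.

2.00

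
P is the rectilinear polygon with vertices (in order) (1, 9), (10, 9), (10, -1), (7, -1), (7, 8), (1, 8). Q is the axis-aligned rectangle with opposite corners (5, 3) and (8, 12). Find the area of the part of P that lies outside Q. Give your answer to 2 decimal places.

28.00

|P| = 36, |P∩Q| = 8.
|P ∖ Q| = |P| − |P∩Q| = 36 − 8 = 28.00.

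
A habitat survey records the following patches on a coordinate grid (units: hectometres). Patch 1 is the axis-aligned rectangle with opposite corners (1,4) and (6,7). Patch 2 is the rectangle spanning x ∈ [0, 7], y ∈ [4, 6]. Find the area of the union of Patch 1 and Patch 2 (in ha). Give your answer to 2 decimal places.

19.00

By inclusion–exclusion:
Individual areas: |Patch 1| = 15, |Patch 2| = 14.
|Patch 1∩Patch 2|: x∈[1,6], y∈[4,6] → 5·2 = 10.
|Patch 1 ∪ Patch 2| = 29 − 10 = 19.00.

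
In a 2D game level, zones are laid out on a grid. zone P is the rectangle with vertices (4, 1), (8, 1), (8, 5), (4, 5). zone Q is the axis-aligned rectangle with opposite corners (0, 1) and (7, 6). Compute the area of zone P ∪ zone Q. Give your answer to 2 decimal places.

39.00

By inclusion–exclusion:
Individual areas: |zone P| = 16, |zone Q| = 35.
|zone P∩zone Q|: x∈[4,7], y∈[1,5] → 3·4 = 12.
|zone P ∪ zone Q| = 51 − 12 = 39.00.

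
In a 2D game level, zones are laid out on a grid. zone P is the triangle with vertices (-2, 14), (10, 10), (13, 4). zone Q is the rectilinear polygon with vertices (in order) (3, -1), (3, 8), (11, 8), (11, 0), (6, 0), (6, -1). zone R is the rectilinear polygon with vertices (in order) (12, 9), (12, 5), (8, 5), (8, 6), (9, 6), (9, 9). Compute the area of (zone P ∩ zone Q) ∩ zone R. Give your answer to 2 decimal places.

4.00

The region (zone P ∩ zone Q) ∩ zone R is the polygon with vertices (11,8), (11,5.333), (9,6.667), (9,8).
By the shoelace formula its area is 4.00.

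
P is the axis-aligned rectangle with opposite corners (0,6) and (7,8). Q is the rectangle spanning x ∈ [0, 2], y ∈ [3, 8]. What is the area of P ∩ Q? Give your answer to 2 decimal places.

|P∩Q|: x∈[0,2], y∈[6,8] → 2·2 = 4.

4.00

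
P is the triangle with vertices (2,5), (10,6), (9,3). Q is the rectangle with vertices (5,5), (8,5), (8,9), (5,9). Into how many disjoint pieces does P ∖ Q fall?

1

P ∖ Q is a single connected region.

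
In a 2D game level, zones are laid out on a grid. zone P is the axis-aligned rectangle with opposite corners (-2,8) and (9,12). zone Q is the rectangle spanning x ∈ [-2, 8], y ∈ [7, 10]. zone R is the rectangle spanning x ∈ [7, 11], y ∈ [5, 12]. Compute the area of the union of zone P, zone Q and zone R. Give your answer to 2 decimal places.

By inclusion–exclusion:
Individual areas: |zone P| = 44, |zone Q| = 30, |zone R| = 28.
|zone P∩zone Q|: x∈[-2,8], y∈[8,10] → 10·2 = 20.
|zone P∩zone R|: x∈[7,9], y∈[8,12] → 2·4 = 8.
|zone Q∩zone R|: x∈[7,8], y∈[7,10] → 1·3 = 3.
|zone P∩zone Q∩zone R| = 2.
|zone P ∪ zone Q ∪ zone R| = 102 − 31 + 2 = 73.00.

73.00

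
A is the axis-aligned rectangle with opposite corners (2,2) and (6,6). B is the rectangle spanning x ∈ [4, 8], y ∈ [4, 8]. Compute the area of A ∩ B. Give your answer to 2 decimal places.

|A∩B|: x∈[4,6], y∈[4,6] → 2·2 = 4.

4.00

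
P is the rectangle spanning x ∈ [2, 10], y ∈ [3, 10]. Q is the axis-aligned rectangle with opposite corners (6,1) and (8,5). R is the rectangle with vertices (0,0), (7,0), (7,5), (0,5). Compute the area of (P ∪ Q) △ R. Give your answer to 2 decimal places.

|P ∪ Q| = 60.
|(P ∪ Q) ∩ R| = 12.
|(P ∪ Q) △ R| = 60 + 35 − 24 = 71.00.

71.00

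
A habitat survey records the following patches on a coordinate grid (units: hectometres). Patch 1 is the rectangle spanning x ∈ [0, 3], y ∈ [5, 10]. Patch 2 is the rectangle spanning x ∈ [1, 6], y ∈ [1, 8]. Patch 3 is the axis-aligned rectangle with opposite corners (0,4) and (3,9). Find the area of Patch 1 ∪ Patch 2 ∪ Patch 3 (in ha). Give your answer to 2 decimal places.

By inclusion–exclusion:
Individual areas: |Patch 1| = 15, |Patch 2| = 35, |Patch 3| = 15.
|Patch 1∩Patch 2|: x∈[1,3], y∈[5,8] → 2·3 = 6.
|Patch 1∩Patch 3|: x∈[0,3], y∈[5,9] → 3·4 = 12.
|Patch 2∩Patch 3|: x∈[1,3], y∈[4,8] → 2·4 = 8.
|Patch 1∩Patch 2∩Patch 3| = 6.
|Patch 1 ∪ Patch 2 ∪ Patch 3| = 65 − 26 + 6 = 45.00.

45.00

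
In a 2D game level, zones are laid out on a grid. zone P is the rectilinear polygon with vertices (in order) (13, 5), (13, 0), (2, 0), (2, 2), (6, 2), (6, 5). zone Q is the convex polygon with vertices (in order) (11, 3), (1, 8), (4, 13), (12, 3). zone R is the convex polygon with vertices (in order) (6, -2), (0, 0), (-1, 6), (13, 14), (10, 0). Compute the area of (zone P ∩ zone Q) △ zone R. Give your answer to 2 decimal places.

123.36

|zone P ∩ zone Q| = 4.4.
|(zone P ∩ zone Q) ∩ zone R| = 3.5209.
|(zone P ∩ zone Q) △ zone R| = 4.4 + 126 − 7.0417 = 123.36.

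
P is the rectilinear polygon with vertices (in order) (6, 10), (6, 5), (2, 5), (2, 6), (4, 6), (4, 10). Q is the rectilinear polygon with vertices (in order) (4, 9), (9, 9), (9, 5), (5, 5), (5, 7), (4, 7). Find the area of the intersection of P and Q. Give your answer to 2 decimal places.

The intersection is the polygon with vertices (6,5), (5,5), (5,7), (4,7), (4,9), (6,9).
By the shoelace formula its area is 6.00.

6.00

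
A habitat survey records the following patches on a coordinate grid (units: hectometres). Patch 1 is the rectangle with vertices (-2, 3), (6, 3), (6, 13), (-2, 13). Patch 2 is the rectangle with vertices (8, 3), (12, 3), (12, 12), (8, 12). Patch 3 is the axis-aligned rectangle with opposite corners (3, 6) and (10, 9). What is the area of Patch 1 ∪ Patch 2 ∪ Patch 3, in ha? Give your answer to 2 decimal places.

By inclusion–exclusion:
Individual areas: |Patch 1| = 80, |Patch 2| = 36, |Patch 3| = 21.
|Patch 1∩Patch 2| = 0 (no overlap).
|Patch 1∩Patch 3|: x∈[3,6], y∈[6,9] → 3·3 = 9.
|Patch 2∩Patch 3|: x∈[8,10], y∈[6,9] → 2·3 = 6.
|Patch 1∩Patch 2∩Patch 3| = 0.
|Patch 1 ∪ Patch 2 ∪ Patch 3| = 137 − 15 + 0 = 122.00.

122.00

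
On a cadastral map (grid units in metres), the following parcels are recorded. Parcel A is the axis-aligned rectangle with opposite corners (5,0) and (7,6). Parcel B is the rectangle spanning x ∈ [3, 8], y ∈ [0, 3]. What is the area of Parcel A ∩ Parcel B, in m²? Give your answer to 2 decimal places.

|Parcel A∩Parcel B|: x∈[5,7], y∈[0,3] → 2·3 = 6.

6.00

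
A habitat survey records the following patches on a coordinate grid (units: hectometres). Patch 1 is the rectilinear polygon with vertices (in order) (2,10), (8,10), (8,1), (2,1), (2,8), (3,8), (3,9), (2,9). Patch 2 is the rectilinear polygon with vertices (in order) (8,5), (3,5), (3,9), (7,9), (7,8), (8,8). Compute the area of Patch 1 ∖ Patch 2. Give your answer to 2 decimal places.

|Patch 1| = 53, |Patch 1∩Patch 2| = 19.
|Patch 1 ∖ Patch 2| = |Patch 1| − |Patch 1∩Patch 2| = 53 − 19 = 34.00.

34.00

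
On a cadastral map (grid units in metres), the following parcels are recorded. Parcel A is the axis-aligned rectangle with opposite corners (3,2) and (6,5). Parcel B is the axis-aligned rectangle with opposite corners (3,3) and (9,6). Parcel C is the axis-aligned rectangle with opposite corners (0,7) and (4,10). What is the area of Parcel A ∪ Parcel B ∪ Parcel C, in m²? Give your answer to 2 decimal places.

By inclusion–exclusion:
Individual areas: |Parcel A| = 9, |Parcel B| = 18, |Parcel C| = 12.
|Parcel A∩Parcel B|: x∈[3,6], y∈[3,5] → 3·2 = 6.
|Parcel A∩Parcel C| = 0 (no overlap).
|Parcel B∩Parcel C| = 0 (no overlap).
|Parcel A∩Parcel B∩Parcel C| = 0.
|Parcel A ∪ Parcel B ∪ Parcel C| = 39 − 6 + 0 = 33.00.

33.00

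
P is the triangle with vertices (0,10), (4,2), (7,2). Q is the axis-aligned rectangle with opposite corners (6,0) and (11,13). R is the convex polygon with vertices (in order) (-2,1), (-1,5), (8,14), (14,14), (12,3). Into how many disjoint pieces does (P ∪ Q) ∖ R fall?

(P ∪ Q) ∖ R splits into 3 disjoint pieces (area 1.0667, area 0.5, area 12.5714).

3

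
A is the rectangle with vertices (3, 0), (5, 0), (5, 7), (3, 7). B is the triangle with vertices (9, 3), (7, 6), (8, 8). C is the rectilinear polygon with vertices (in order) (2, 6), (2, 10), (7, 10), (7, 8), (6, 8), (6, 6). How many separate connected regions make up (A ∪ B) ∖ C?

(A ∪ B) ∖ C splits into 2 disjoint pieces (area 12, area 3.5).

2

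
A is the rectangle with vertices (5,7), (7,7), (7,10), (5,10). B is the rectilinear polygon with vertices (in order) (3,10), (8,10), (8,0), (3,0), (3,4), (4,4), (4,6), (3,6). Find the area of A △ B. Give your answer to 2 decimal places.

|A| = 6, |B| = 48, |A∩B| = 6.
|A △ B| = |A| + |B| − 2·|A∩B| = 6 + 48 − 12 = 42.00.

42.00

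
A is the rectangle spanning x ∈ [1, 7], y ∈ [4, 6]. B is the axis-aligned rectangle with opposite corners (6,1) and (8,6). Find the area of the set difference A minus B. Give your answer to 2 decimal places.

10.00

|A∩B|: x∈[6,7], y∈[4,6] → 1·2 = 2.
|A| = 12.
|A ∖ B| = |A| − |A∩B| = 12 − 2 = 10.00.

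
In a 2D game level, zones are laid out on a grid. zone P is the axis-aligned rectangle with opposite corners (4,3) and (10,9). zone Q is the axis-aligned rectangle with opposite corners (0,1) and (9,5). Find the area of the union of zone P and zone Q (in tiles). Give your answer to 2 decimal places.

By inclusion–exclusion:
Individual areas: |zone P| = 36, |zone Q| = 36.
|zone P∩zone Q|: x∈[4,9], y∈[3,5] → 5·2 = 10.
|zone P ∪ zone Q| = 72 − 10 = 62.00.

62.00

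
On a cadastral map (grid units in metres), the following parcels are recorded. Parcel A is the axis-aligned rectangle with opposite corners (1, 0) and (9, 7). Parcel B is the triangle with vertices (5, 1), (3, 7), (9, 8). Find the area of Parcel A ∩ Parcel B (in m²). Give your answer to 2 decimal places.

16.29

The intersection is the polygon with vertices (8.429,7), (5,1), (3,7).
By the shoelace formula its area is 16.29.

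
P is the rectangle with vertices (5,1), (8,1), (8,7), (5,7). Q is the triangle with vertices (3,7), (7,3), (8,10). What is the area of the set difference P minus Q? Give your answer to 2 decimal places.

|P| = 18, |P∩Q| = 7.1429.
|P ∖ Q| = |P| − |P∩Q| = 18 − 7.1429 = 10.86.

10.86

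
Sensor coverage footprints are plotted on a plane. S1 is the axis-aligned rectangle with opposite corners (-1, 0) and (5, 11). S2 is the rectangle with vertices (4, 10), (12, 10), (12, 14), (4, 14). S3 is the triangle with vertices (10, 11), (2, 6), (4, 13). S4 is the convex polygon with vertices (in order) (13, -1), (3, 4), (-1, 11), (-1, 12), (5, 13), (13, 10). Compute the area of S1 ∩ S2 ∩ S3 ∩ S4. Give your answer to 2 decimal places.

The intersection is the polygon with vertices (4,10), (4,11), (5,11), (5,10).
By the shoelace formula its area is 1.00.

1.00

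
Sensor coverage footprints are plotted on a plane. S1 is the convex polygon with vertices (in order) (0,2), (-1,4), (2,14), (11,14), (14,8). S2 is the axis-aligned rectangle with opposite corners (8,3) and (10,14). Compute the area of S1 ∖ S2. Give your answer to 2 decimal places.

96.71

|S1| = 113, |S1∩S2| = 16.2857.
|S1 ∖ S2| = |S1| − |S1∩S2| = 113 − 16.2857 = 96.71.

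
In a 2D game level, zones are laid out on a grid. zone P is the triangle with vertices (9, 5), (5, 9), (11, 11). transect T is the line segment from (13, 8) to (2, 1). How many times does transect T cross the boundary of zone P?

The segment meets the boundary at (8.722,5.278), (9.192,5.577).

2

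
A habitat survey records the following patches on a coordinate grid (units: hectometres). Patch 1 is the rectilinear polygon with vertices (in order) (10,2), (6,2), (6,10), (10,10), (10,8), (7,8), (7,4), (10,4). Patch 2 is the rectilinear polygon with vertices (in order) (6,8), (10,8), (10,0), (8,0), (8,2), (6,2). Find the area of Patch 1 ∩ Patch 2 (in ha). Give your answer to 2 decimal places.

12.00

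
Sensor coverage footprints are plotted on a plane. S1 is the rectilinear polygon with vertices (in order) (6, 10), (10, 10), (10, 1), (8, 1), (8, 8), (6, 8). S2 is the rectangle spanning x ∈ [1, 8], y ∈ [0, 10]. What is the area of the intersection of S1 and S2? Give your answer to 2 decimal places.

4.00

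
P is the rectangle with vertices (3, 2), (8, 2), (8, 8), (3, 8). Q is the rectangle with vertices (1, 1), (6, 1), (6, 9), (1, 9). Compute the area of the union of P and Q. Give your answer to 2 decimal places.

By inclusion–exclusion:
Individual areas: |P| = 30, |Q| = 40.
|P∩Q|: x∈[3,6], y∈[2,8] → 3·6 = 18.
|P ∪ Q| = 70 − 18 = 52.00.

52.00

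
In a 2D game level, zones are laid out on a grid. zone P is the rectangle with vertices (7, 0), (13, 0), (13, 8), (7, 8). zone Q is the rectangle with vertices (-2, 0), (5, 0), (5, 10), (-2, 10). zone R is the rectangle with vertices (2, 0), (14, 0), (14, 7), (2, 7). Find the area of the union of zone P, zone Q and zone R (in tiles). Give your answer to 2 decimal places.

139.00

By inclusion–exclusion:
Individual areas: |zone P| = 48, |zone Q| = 70, |zone R| = 84.
|zone P∩zone Q| = 0 (no overlap).
|zone P∩zone R|: x∈[7,13], y∈[0,7] → 6·7 = 42.
|zone Q∩zone R|: x∈[2,5], y∈[0,7] → 3·7 = 21.
|zone P∩zone Q∩zone R| = 0.
|zone P ∪ zone Q ∪ zone R| = 202 − 63 + 0 = 139.00.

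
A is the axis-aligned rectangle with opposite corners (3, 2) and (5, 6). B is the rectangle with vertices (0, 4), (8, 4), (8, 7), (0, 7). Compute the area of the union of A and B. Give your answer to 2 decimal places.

By inclusion–exclusion:
Individual areas: |A| = 8, |B| = 24.
|A∩B|: x∈[3,5], y∈[4,6] → 2·2 = 4.
|A ∪ B| = 32 − 4 = 28.00.

28.00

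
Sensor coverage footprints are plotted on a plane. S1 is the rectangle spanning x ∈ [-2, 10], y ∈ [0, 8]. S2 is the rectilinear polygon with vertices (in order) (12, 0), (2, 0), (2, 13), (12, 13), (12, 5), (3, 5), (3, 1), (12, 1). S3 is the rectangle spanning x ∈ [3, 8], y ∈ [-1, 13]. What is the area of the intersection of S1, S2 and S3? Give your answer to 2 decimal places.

20.00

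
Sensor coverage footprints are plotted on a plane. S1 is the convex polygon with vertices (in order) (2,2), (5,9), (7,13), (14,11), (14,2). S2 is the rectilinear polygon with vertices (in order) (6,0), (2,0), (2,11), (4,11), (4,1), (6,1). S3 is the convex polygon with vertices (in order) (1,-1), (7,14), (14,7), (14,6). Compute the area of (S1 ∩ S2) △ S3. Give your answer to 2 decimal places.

76.57

|S1 ∩ S2| = 4.6667.
|(S1 ∩ S2) ∩ S3| = 4.05.
|(S1 ∩ S2) △ S3| = 4.6667 + 80 − 8.1 = 76.57.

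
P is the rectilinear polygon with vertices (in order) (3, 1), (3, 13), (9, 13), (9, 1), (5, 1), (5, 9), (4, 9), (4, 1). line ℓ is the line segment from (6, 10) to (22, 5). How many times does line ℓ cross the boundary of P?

1

The segment meets the boundary at (9,9.062).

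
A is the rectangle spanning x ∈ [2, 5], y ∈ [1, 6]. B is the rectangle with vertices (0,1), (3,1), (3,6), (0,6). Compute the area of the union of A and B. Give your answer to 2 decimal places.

25.00

By inclusion–exclusion:
Individual areas: |A| = 15, |B| = 15.
|A∩B|: x∈[2,3], y∈[1,6] → 1·5 = 5.
|A ∪ B| = 30 − 5 = 25.00.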